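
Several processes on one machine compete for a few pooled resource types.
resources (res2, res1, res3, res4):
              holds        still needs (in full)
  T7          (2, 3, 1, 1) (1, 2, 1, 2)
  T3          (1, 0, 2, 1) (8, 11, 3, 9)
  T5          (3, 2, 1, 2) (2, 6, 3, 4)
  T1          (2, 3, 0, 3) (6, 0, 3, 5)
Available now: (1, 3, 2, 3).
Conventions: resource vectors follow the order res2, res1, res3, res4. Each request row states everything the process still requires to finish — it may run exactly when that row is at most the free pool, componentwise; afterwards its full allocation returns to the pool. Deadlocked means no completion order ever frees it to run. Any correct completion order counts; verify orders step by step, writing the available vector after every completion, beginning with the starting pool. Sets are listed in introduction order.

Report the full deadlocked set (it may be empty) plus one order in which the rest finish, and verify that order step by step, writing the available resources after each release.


No process is deadlocked.
Key observation: starting with T7, each completion frees enough for the next — no one is permanently blocked.
A valid finishing order for the others: T7, T5, T1, T3. Walking it through:
  pool = (1, 3, 2, 3)
  T7: need (1, 2, 1, 2) fits (1, 3, 2, 3); releases (2, 3, 1, 1), pool now (3, 6, 3, 4)
  T5: need (2, 6, 3, 4) fits (3, 6, 3, 4); releases (3, 2, 1, 2), pool now (6, 8, 4, 6)
  T1: need (6, 0, 3, 5) fits (6, 8, 4, 6); releases (2, 3, 0, 3), pool now (8, 11, 4, 9)
  T3: need (8, 11, 3, 9) fits (8, 11, 4, 9); releases (1, 0, 2, 1), pool now (9, 11, 6, 10)


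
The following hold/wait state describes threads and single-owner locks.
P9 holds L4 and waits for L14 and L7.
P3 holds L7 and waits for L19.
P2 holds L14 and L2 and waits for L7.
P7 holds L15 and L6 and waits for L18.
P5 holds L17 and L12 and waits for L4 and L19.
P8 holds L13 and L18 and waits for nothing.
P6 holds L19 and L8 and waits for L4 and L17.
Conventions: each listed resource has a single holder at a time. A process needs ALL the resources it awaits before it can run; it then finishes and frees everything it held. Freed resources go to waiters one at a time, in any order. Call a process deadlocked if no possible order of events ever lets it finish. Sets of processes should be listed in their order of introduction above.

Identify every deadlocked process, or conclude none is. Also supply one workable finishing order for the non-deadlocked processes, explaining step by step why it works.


The deadlocked set is P9, P3, P2, P5 and P6.
Key observation: the loop P9 -> P3 -> P6 -> P9 blocks itself forever; P2 and P5 are caught in further circular waits.
The rest can finish in the order P8, P7.
Check, step by step:
  P8 waits on nothing -> runs at once and releases L13 and L18
  P7 waits on L18 — all released -> runs and releases L15 and L6


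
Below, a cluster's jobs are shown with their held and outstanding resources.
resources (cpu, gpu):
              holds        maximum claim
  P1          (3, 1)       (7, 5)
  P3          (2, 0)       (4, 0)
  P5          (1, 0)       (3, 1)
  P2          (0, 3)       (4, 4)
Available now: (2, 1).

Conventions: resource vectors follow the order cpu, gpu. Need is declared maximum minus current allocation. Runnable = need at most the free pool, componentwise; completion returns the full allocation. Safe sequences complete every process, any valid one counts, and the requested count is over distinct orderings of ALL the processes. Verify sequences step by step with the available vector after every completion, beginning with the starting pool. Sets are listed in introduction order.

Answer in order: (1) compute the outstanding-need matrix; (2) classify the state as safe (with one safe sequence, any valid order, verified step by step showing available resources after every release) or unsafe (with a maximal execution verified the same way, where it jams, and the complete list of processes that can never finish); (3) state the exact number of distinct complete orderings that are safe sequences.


(1) Outstanding need per process (order cpu, gpu):
  P1: (4, 4)
  P3: (2, 0)
  P5: (2, 1)
  P2: (4, 1)
(2) SAFE, for example via the order P3, P2, P5, P1.
Key observation: P3 is the earliest step where a requested resource binds exactly: need (2, 0), pool (2, 1) at its turn.
Step-by-step check:
  pool = (2, 1)
  P3: need (2, 0) fits (2, 1); releases (2, 0), pool now (4, 1)
  P2: need (4, 1) fits (4, 1); releases (0, 3), pool now (4, 4)
  P5: need (2, 1) fits (4, 4); releases (1, 0), pool now (5, 4)
  P1: need (4, 4) fits (5, 4); releases (3, 1), pool now (8, 5)
(3) The exact count: 4 of the possible complete orderings are safe sequences.


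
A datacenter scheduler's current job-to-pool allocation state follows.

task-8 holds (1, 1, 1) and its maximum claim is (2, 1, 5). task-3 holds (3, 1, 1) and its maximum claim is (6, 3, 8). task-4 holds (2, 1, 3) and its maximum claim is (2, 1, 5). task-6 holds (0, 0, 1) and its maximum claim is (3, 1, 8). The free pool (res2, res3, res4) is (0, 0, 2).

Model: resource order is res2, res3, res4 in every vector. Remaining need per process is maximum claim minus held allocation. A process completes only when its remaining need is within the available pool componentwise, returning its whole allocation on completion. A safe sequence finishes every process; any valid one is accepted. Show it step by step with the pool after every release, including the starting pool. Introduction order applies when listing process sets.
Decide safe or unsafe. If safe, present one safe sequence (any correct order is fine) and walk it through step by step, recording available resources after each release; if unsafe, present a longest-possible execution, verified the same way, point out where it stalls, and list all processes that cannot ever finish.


UNSAFE.
Key observation: res4 is the bottleneck — with task-4, task-8 done the pool holds (3, 2, 6), short of every remaining need.
A maximal execution: task-4, task-8 — then nothing else fits. Step-by-step check:
  pool = (0, 0, 2)
  task-4: need (0, 0, 2) fits (0, 0, 2); releases (2, 1, 3), pool now (2, 1, 5)
  task-8: need (1, 0, 4) fits (2, 1, 5); releases (1, 1, 1), pool now (3, 2, 6)
  task-3 still needs (3, 2, 7) but only (3, 2, 6) is free — short on res4
  task-6 still needs (3, 1, 7) but only (3, 2, 6) is free — short on res4
Processes that can never finish: task-3 and task-6.


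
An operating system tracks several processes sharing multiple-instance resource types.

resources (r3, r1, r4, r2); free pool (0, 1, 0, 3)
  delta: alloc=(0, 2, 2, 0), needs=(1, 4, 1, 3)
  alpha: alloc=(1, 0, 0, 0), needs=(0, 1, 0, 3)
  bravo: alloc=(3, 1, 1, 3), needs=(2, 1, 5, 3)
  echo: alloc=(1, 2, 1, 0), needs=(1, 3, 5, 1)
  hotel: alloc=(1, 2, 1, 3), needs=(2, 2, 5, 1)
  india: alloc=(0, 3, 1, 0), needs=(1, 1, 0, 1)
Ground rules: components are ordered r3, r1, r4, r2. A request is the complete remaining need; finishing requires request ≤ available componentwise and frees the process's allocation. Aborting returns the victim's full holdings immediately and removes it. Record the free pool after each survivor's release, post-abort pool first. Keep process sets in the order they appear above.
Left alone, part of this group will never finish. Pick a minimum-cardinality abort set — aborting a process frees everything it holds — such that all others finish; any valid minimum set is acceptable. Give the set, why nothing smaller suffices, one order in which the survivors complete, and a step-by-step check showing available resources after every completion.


Abort bravo and echo.
Key observation: hotel was stuck for good until bravo and echo gave back (4, 3, 2, 3); in the order shown it finishes at step 4.
No one abort is enough; case by case: delta alone leaves bravo blocked (short on r3 and r4); alpha alone leaves bravo blocked (short on r3 and r4); bravo alone leaves echo blocked (short on r4); echo alone leaves bravo blocked (short on r4); hotel alone leaves bravo blocked (short on r4); india alone leaves bravo blocked (short on r3 and r4).
The survivors complete as alpha, delta, india, hotel. Step-by-step check (starting from the post-abort pool):
  pool = (4, 4, 2, 6)
  alpha needs (0, 1, 0, 3) <= (4, 4, 2, 6) -> finishes; pool += (1, 0, 0, 0) = (5, 4, 2, 6)
  delta needs (1, 4, 1, 3) <= (5, 4, 2, 6) -> finishes; pool += (0, 2, 2, 0) = (5, 6, 4, 6)
  india needs (1, 1, 0, 1) <= (5, 6, 4, 6) -> finishes; pool += (0, 3, 1, 0) = (5, 9, 5, 6)
  hotel needs (2, 2, 5, 1) <= (5, 9, 5, 6) -> finishes; pool += (1, 2, 1, 3) = (6, 11, 6, 9)


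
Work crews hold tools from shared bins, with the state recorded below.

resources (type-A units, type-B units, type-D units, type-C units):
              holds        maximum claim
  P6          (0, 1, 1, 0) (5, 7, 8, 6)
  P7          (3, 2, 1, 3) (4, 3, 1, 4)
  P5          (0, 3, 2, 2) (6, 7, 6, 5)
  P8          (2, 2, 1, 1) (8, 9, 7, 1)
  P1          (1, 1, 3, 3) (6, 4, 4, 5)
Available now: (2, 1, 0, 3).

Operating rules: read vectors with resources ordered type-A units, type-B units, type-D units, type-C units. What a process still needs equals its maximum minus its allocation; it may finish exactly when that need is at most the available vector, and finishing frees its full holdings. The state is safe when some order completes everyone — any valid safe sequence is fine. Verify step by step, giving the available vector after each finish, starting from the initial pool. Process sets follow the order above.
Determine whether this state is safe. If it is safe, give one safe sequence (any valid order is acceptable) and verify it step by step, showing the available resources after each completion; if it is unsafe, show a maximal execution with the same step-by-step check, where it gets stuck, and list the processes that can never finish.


SAFE, for example via the order P7, P1, P5, P8, P6.
Key observation: reading the order forward, P7 is the first process whose need (1, 1, 0, 1) meets the free pool (2, 1, 0, 3) exactly on a resource it requests.
Step-by-step check:
  pool = (2, 1, 0, 3)
  run P7 (needs (1, 1, 0, 1), free (2, 1, 0, 3)); after release of (3, 2, 1, 3) the pool is (5, 3, 1, 6)
  run P1 (needs (5, 3, 1, 2), free (5, 3, 1, 6)); after release of (1, 1, 3, 3) the pool is (6, 4, 4, 9)
  run P5 (needs (6, 4, 4, 3), free (6, 4, 4, 9)); after release of (0, 3, 2, 2) the pool is (6, 7, 6, 11)
  run P8 (needs (6, 7, 6, 0), free (6, 7, 6, 11)); after release of (2, 2, 1, 1) the pool is (8, 9, 7, 12)
  run P6 (needs (5, 6, 7, 6), free (8, 9, 7, 12)); after release of (0, 1, 1, 0) the pool is (8, 10, 8, 12)


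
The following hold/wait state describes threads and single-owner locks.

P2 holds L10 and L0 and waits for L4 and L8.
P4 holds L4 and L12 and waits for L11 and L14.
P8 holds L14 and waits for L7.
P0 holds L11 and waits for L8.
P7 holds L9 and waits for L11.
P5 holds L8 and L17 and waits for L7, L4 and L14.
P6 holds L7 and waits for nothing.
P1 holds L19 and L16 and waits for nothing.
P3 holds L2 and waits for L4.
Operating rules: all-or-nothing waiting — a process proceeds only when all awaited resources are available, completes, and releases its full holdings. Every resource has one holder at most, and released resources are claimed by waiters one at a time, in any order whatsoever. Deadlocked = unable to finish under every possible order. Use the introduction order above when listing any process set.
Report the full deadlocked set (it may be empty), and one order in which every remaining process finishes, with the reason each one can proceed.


Deadlocked set: P2, P4, P0, P7, P5 and P3.
Key observation: the waits loop around P4 -> P0 -> P5 -> P4 with no way out; P2, P7 and P3 wait into the deadlock from upstream.
A valid finishing order for the others: P1, P6, P8.
Walking it through:
  P1: no waits; runs immediately, freeing L19 and L16
  P6: no waits; runs immediately, freeing L7
  run P8 (all its waits — L7 — are resolved); releases L14


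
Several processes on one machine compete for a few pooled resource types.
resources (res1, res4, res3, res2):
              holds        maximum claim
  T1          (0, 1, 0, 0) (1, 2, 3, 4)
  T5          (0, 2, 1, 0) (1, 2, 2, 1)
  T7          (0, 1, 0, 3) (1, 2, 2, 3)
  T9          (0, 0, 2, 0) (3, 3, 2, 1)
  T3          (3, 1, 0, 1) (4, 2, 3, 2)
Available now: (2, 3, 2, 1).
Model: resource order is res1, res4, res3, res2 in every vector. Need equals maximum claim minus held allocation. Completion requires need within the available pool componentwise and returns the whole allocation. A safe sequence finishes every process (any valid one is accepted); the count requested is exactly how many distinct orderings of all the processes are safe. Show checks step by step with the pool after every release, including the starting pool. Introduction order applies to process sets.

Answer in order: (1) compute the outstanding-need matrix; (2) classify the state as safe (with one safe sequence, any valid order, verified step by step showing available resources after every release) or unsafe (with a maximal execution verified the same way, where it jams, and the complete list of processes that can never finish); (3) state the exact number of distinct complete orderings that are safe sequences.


(1) Remaining need (order res1, res4, res3, res2):
  T1: (1, 1, 3, 4)
  T5: (1, 0, 1, 1)
  T7: (1, 1, 2, 0)
  T9: (3, 3, 0, 1)
  T3: (1, 1, 3, 1)
(2) SAFE, for example via the order T5, T3, T7, T9, T1.
Key observation: at T5 the run first touches a limit — (1, 0, 1, 1) against (2, 3, 2, 1), exact on a resource it actually requests.
Step-by-step check:
  pool = (2, 3, 2, 1)
  run T5 (needs (1, 0, 1, 1), free (2, 3, 2, 1)); after release of (0, 2, 1, 0) the pool is (2, 5, 3, 1)
  run T3 (needs (1, 1, 3, 1), free (2, 5, 3, 1)); after release of (3, 1, 0, 1) the pool is (5, 6, 3, 2)
  run T7 (needs (1, 1, 2, 0), free (5, 6, 3, 2)); after release of (0, 1, 0, 3) the pool is (5, 7, 3, 5)
  run T9 (needs (3, 3, 0, 1), free (5, 7, 3, 5)); after release of (0, 0, 2, 0) the pool is (5, 7, 5, 5)
  run T1 (needs (1, 1, 3, 4), free (5, 7, 5, 5)); after release of (0, 1, 0, 0) the pool is (5, 8, 5, 5)
(3) Precisely 9 of the possible complete orderings are safe sequences.


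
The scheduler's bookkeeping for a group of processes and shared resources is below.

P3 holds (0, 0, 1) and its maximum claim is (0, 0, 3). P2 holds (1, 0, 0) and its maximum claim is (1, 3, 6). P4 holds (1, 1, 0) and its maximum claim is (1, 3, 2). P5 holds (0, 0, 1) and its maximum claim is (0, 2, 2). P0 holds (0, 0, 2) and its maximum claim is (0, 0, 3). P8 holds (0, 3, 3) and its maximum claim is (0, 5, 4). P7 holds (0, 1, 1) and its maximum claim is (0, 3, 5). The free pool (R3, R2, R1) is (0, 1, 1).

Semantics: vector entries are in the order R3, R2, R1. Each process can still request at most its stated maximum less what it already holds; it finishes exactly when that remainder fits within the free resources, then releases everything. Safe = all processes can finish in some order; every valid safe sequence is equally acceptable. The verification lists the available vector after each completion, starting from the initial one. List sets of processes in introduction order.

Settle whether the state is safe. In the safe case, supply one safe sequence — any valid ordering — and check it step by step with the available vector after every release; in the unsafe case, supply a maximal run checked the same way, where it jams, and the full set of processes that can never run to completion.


UNSAFE — no complete ordering exists.
Key observation: no order helps: past P0, P3, the free pool tops out at (0, 1, 4), below what each blocked process needs in R2.
Going as far as possible: P0, P3; after that, nothing fits. Verifying each step:
  pool = (0, 1, 1)
  P0: need (0, 0, 1) fits (0, 1, 1); releases (0, 0, 2), pool now (0, 1, 3)
  P3: need (0, 0, 2) fits (0, 1, 3); releases (0, 0, 1), pool now (0, 1, 4)
  P2 cannot run: need (0, 3, 6) vs free (0, 1, 4) (insufficient R2 and R1)
  P4 cannot run: need (0, 2, 2) vs free (0, 1, 4) (insufficient R2)
  P5 cannot run: need (0, 2, 1) vs free (0, 1, 4) (insufficient R2)
  P8 cannot run: need (0, 2, 1) vs free (0, 1, 4) (insufficient R2)
  P7 cannot run: need (0, 2, 4) vs free (0, 1, 4) (insufficient R2)
Permanently blocked: P2, P4, P5, P8 and P7.


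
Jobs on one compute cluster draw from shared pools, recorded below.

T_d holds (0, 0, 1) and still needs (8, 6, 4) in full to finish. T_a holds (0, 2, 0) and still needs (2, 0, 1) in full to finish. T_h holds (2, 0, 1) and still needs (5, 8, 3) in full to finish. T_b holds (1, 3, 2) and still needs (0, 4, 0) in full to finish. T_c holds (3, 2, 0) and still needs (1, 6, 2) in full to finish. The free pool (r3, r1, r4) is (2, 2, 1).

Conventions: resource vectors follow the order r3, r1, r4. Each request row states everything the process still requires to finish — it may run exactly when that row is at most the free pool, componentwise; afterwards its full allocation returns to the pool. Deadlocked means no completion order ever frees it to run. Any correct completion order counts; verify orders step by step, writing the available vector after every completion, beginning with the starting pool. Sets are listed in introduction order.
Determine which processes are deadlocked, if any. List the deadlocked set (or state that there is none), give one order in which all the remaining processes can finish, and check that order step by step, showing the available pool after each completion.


No process is deadlocked.
Key observation: T_a can run right away; the returned allocation unlocks the remaining processes in turn.
A valid finishing order for the others: T_a, T_b, T_c, T_h, T_d. Verifying each step:
  pool = (2, 2, 1)
  T_a: need (2, 0, 1) fits (2, 2, 1); releases (0, 2, 0), pool now (2, 4, 1)
  T_b: need (0, 4, 0) fits (2, 4, 1); releases (1, 3, 2), pool now (3, 7, 3)
  T_c: need (1, 6, 2) fits (3, 7, 3); releases (3, 2, 0), pool now (6, 9, 3)
  T_h: need (5, 8, 3) fits (6, 9, 3); releases (2, 0, 1), pool now (8, 9, 4)
  T_d: need (8, 6, 4) fits (8, 9, 4); releases (0, 0, 1), pool now (8, 9, 5)


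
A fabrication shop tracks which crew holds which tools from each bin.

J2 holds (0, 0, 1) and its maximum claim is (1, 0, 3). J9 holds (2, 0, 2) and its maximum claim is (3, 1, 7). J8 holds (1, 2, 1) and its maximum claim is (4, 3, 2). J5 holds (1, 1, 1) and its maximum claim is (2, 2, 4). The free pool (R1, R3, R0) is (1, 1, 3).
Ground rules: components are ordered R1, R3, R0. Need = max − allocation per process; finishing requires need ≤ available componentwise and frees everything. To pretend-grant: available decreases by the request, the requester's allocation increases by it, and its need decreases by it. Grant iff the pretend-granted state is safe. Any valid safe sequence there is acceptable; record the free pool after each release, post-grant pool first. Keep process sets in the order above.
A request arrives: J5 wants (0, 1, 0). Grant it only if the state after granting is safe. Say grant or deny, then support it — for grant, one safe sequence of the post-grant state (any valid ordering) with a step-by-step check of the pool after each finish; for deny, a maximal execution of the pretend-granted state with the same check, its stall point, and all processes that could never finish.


GRANT — the state after the grant stays safe, e.g. via J5, J2, J9, J8.
Key observation: granting shrinks the pool to (1, 0, 3), yet J5 still fits and the chain goes through.
Step-by-step check of the post-grant state:
  pool = (1, 0, 3)
  run J5 (needs (1, 0, 3), free (1, 0, 3)); after release of (1, 2, 1) the pool is (2, 2, 4)
  run J2 (needs (1, 0, 2), free (2, 2, 4)); after release of (0, 0, 1) the pool is (2, 2, 5)
  run J9 (needs (1, 1, 5), free (2, 2, 5)); after release of (2, 0, 2) the pool is (4, 2, 7)
  run J8 (needs (3, 1, 1), free (4, 2, 7)); after release of (1, 2, 1) the pool is (5, 4, 8)


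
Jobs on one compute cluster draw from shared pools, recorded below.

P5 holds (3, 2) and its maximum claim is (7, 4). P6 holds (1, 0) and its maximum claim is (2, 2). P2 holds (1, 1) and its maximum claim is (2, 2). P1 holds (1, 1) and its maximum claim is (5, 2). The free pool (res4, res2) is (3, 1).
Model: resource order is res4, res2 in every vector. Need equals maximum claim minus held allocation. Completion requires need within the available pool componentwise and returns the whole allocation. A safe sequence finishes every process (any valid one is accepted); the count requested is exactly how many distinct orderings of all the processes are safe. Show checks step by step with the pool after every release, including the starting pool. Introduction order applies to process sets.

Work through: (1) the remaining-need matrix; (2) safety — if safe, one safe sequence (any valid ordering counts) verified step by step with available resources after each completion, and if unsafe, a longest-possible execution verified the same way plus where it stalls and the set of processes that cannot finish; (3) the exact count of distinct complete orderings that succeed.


(1) Remaining need (order res4, res2):
  P5: (4, 2)
  P6: (1, 2)
  P2: (1, 1)
  P1: (4, 1)
(2) The state is SAFE; one workable sequence: P2, P6, P1, P5.
Key observation: P2 marks the first exact bind of the order: its need (1, 1) fits the free (3, 1) with zero slack on a requested resource.
Walking it through:
  pool = (3, 1)
  P2 needs (1, 1) <= (3, 1) -> finishes; pool += (1, 1) = (4, 2)
  P6 needs (1, 2) <= (4, 2) -> finishes; pool += (1, 0) = (5, 2)
  P1 needs (4, 1) <= (5, 2) -> finishes; pool += (1, 1) = (6, 3)
  P5 needs (4, 2) <= (6, 3) -> finishes; pool += (3, 2) = (9, 5)
(3) The exact count: 6 of the possible complete orderings are safe sequences.


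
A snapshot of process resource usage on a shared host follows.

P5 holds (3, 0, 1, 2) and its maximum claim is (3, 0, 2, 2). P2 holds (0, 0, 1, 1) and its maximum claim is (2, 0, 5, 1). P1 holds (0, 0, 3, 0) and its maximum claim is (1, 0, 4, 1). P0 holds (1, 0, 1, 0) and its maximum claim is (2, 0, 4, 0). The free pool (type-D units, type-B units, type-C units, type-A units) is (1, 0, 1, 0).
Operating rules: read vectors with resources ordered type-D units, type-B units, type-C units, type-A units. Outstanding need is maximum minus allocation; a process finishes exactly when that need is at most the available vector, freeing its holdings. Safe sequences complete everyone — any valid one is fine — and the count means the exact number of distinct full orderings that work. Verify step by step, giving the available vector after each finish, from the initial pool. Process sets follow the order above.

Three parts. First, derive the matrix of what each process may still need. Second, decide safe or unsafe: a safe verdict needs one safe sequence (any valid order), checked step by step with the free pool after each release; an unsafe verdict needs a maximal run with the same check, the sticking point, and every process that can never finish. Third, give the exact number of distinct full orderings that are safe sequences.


(1) Outstanding need per process (order type-D units, type-B units, type-C units, type-A units):
  P5: (0, 0, 1, 0)
  P2: (2, 0, 4, 0)
  P1: (1, 0, 1, 1)
  P0: (1, 0, 3, 0)
(2) SAFE. One safe sequence: P5, P1, P2, P0.
Key observation: P5 marks the first exact bind of the order: its need (0, 0, 1, 0) fits the free (1, 0, 1, 0) with zero slack on a requested resource.
Verifying each step:
  pool = (1, 0, 1, 0)
  P5: need (0, 0, 1, 0) fits (1, 0, 1, 0); releases (3, 0, 1, 2), pool now (4, 0, 2, 2)
  P1: need (1, 0, 1, 1) fits (4, 0, 2, 2); releases (0, 0, 3, 0), pool now (4, 0, 5, 2)
  P2: need (2, 0, 4, 0) fits (4, 0, 5, 2); releases (0, 0, 1, 1), pool now (4, 0, 6, 3)
  P0: need (1, 0, 3, 0) fits (4, 0, 6, 3); releases (1, 0, 1, 0), pool now (5, 0, 7, 3)
(3) The exact count: 2 of the possible complete orderings are safe sequences.


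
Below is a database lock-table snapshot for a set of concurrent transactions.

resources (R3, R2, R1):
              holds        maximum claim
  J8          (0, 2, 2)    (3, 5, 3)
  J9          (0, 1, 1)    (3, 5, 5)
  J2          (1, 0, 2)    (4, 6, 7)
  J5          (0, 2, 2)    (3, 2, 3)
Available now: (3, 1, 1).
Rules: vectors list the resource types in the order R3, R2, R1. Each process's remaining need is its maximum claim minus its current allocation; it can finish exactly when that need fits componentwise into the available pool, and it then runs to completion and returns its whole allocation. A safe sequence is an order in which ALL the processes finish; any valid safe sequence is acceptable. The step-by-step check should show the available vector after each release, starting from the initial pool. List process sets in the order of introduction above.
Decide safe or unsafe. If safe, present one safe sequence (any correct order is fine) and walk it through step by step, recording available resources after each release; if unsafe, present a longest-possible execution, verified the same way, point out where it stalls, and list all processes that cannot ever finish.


SAFE — a valid safe sequence is J5, J8, J9, J2.
Key observation: at J5 the run first touches a limit — (3, 0, 1) against (3, 1, 1), exact on a resource it actually requests.
Step-by-step check:
  pool = (3, 1, 1)
  J5: need (3, 0, 1) fits (3, 1, 1); releases (0, 2, 2), pool now (3, 3, 3)
  J8: need (3, 3, 1) fits (3, 3, 3); releases (0, 2, 2), pool now (3, 5, 5)
  J9: need (3, 4, 4) fits (3, 5, 5); releases (0, 1, 1), pool now (3, 6, 6)
  J2: need (3, 6, 5) fits (3, 6, 6); releases (1, 0, 2), pool now (4, 6, 8)


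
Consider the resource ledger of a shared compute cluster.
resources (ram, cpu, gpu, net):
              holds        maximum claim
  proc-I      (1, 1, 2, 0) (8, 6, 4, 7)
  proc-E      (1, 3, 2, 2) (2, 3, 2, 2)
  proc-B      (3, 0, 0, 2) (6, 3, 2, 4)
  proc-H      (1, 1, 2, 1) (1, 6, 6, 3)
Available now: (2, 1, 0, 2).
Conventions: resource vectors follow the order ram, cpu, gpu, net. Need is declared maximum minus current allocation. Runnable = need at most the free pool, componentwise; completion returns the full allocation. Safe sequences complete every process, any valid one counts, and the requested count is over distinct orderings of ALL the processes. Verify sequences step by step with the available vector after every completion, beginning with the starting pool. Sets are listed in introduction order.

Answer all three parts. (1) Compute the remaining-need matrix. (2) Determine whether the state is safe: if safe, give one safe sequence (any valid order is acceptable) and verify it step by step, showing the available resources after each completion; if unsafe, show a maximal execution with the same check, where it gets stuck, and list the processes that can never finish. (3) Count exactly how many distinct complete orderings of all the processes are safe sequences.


(1) Outstanding need per process (order ram, cpu, gpu, net):
  proc-I: (7, 5, 2, 7)
  proc-E: (1, 0, 0, 0)
  proc-B: (3, 3, 2, 2)
  proc-H: (0, 5, 4, 2)
(2) UNSAFE — no complete ordering exists.
Key observation: once proc-E, proc-B finish, the pool peaks at (6, 4, 2, 6) — and every remaining process still needs more cpu than that.
A maximal execution: proc-E, proc-B — then nothing else fits. Verifying each step:
  pool = (2, 1, 0, 2)
  run proc-E (needs (1, 0, 0, 0), free (2, 1, 0, 2)); after release of (1, 3, 2, 2) the pool is (3, 4, 2, 4)
  run proc-B (needs (3, 3, 2, 2), free (3, 4, 2, 4)); after release of (3, 0, 0, 2) the pool is (6, 4, 2, 6)
  proc-I cannot run: need (7, 5, 2, 7) vs free (6, 4, 2, 6) (insufficient ram, cpu and net)
  proc-H cannot run: need (0, 5, 4, 2) vs free (6, 4, 2, 6) (insufficient cpu and gpu)
Processes that can never finish: proc-I and proc-H.
(3) The exact count: 0 of the possible complete orderings are safe sequences.


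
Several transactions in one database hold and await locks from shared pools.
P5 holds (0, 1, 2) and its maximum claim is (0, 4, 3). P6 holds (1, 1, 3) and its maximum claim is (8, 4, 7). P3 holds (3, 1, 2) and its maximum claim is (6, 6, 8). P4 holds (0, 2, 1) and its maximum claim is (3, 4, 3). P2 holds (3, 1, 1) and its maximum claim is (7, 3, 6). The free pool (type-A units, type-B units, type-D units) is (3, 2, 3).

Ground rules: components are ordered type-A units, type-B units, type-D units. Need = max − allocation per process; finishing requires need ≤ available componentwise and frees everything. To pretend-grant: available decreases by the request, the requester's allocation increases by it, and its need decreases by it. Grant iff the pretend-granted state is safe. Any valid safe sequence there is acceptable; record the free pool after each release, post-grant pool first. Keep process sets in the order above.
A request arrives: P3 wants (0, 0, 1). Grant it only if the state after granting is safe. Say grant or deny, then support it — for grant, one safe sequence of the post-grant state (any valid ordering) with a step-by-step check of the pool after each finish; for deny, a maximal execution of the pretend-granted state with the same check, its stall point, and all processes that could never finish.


GRANT: granting preserves safety; a valid post-grant sequence is P4, P5, P3, P2, P6.
Key observation: the transfer keeps a workable pool ((3, 2, 2)); P4 starts the safe sequence.
Verifying the post-grant state step by step:
  pool = (3, 2, 2)
  P4: need (3, 2, 2) fits (3, 2, 2); releases (0, 2, 1), pool now (3, 4, 3)
  P5: need (0, 3, 1) fits (3, 4, 3); releases (0, 1, 2), pool now (3, 5, 5)
  P3: need (3, 5, 5) fits (3, 5, 5); releases (3, 1, 3), pool now (6, 6, 8)
  P2: need (4, 2, 5) fits (6, 6, 8); releases (3, 1, 1), pool now (9, 7, 9)
  P6: need (7, 3, 4) fits (9, 7, 9); releases (1, 1, 3), pool now (10, 8, 12)


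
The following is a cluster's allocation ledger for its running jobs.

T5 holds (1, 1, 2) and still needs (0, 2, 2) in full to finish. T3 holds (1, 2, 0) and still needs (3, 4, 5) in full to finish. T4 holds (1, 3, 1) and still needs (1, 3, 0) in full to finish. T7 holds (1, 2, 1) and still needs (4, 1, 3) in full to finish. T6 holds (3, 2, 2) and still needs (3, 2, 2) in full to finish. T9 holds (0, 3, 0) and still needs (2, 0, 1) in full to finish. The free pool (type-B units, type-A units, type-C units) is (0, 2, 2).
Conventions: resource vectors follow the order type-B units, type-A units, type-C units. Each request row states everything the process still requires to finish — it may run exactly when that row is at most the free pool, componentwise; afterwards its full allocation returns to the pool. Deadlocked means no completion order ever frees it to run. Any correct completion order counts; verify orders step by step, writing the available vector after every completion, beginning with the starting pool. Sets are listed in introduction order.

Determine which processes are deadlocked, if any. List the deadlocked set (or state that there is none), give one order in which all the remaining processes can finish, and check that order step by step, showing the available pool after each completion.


The deadlocked set is T3, T7 and T6.
Key observation: once T5, T4, T9 finish, the pool peaks at (2, 9, 5) — and every remaining process still needs more type-B units than that.
A valid finishing order for the others: T5, T4, T9. Check, step by step:
  pool = (0, 2, 2)
  T5 needs (0, 2, 2) <= (0, 2, 2) -> finishes; pool += (1, 1, 2) = (1, 3, 4)
  T4 needs (1, 3, 0) <= (1, 3, 4) -> finishes; pool += (1, 3, 1) = (2, 6, 5)
  T9 needs (2, 0, 1) <= (2, 6, 5) -> finishes; pool += (0, 3, 0) = (2, 9, 5)
The stuck group stays short no matter what:
  T3 still needs (3, 4, 5) but only (2, 9, 5) is free — short on type-B units
  T7 still needs (4, 1, 3) but only (2, 9, 5) is free — short on type-B units
  T6 still needs (3, 2, 2) but only (2, 9, 5) is free — short on type-B units


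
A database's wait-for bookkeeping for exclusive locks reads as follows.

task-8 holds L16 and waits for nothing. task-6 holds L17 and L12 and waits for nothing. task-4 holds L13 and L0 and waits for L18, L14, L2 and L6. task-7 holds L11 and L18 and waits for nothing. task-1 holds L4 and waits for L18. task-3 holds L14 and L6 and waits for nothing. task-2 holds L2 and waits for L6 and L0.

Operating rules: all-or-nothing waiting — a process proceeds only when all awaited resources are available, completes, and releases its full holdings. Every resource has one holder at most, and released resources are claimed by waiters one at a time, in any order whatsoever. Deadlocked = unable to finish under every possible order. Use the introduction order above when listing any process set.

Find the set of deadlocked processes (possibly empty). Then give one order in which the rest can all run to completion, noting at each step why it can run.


The deadlocked set is task-4 and task-2.
Key observation: the cycle task-4 -> task-2 -> task-4 can never break — each member waits on the next; no other process is dragged down with it.
One completion order for the rest: task-3, task-7, task-6, task-1, task-8.
Step-by-step check:
  task-3: no waits; runs immediately, freeing L14 and L6
  task-7: no waits; runs immediately, freeing L11 and L18
  task-6: no waits; runs immediately, freeing L17 and L12
  task-1 waits on L18 — all released -> runs and releases L4
  task-8: no waits; runs immediately, freeing L16


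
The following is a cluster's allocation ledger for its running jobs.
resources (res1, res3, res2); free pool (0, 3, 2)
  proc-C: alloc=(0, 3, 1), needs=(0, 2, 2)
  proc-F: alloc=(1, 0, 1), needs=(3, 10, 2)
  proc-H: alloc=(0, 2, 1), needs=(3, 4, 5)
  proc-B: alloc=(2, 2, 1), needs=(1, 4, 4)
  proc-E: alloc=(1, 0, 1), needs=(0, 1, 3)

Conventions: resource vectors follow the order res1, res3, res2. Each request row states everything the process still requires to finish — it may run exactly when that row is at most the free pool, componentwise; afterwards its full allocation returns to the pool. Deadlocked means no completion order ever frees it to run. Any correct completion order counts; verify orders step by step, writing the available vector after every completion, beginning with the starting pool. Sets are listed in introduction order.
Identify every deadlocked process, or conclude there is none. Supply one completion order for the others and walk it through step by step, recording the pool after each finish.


The deadlocked set is empty.
Key observation: the pool covers proc-C at once, and every later process fits after earlier releases.
A valid finishing order for the others: proc-C, proc-E, proc-B, proc-H, proc-F. Check, step by step:
  pool = (0, 3, 2)
  run proc-C (needs (0, 2, 2), free (0, 3, 2)); after release of (0, 3, 1) the pool is (0, 6, 3)
  run proc-E (needs (0, 1, 3), free (0, 6, 3)); after release of (1, 0, 1) the pool is (1, 6, 4)
  run proc-B (needs (1, 4, 4), free (1, 6, 4)); after release of (2, 2, 1) the pool is (3, 8, 5)
  run proc-H (needs (3, 4, 5), free (3, 8, 5)); after release of (0, 2, 1) the pool is (3, 10, 6)
  run proc-F (needs (3, 10, 2), free (3, 10, 6)); after release of (1, 0, 1) the pool is (4, 10, 7)


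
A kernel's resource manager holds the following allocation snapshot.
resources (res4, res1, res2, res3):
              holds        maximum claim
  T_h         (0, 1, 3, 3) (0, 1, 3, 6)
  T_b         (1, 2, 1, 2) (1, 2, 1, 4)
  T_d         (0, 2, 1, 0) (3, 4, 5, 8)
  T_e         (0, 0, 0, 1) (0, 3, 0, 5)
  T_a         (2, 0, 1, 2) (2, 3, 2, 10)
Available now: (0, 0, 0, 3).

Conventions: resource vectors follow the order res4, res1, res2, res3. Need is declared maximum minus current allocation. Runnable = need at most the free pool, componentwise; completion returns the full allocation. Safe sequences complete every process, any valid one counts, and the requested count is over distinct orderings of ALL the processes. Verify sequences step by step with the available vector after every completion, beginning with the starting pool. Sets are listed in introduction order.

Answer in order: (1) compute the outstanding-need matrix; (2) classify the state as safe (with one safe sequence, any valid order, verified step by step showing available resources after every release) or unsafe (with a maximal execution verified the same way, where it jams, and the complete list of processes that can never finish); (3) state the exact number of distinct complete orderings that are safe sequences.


(1) Outstanding need per process (order res4, res1, res2, res3):
  T_h: (0, 0, 0, 3)
  T_b: (0, 0, 0, 2)
  T_d: (3, 2, 4, 8)
  T_e: (0, 3, 0, 4)
  T_a: (0, 3, 1, 8)
(2) The state is SAFE; one workable sequence: T_h, T_b, T_a, T_d, T_e.
Key observation: the order's first zero-slack moment is T_h ((0, 0, 0, 3) needed, (0, 0, 0, 3) free — a requested resource with nothing to spare).
Step-by-step check:
  pool = (0, 0, 0, 3)
  run T_h (needs (0, 0, 0, 3), free (0, 0, 0, 3)); after release of (0, 1, 3, 3) the pool is (0, 1, 3, 6)
  run T_b (needs (0, 0, 0, 2), free (0, 1, 3, 6)); after release of (1, 2, 1, 2) the pool is (1, 3, 4, 8)
  run T_a (needs (0, 3, 1, 8), free (1, 3, 4, 8)); after release of (2, 0, 1, 2) the pool is (3, 3, 5, 10)
  run T_d (needs (3, 2, 4, 8), free (3, 3, 5, 10)); after release of (0, 2, 1, 0) the pool is (3, 5, 6, 10)
  run T_e (needs (0, 3, 0, 4), free (3, 5, 6, 10)); after release of (0, 0, 0, 1) the pool is (3, 5, 6, 11)
(3) Exactly 6 of the possible complete orderings are safe sequences.


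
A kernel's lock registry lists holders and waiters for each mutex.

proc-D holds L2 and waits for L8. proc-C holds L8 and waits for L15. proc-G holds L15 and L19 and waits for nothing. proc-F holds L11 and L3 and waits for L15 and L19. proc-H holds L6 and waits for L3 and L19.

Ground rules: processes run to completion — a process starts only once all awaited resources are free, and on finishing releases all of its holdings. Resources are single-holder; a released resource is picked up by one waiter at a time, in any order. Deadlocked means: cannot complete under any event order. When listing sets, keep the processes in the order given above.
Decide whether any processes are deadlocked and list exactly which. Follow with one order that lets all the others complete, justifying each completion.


The deadlocked set is empty.
Key observation: every chain of waits terminates; starting from the processes that wait on nothing, all the rest unlock in turn.
One completion order for the rest: proc-G, proc-C, proc-F, proc-H, proc-D.
Verifying each step:
  proc-G: no waits; runs immediately, freeing L15 and L19
  proc-C waits on L15 — all released -> runs and releases L8
  proc-F waits on L15 and L19 — all released -> runs and releases L11 and L3
  proc-H waits on L3 and L19 — all released -> runs and releases L6
  proc-D waits on L8 — all released -> runs and releases L2


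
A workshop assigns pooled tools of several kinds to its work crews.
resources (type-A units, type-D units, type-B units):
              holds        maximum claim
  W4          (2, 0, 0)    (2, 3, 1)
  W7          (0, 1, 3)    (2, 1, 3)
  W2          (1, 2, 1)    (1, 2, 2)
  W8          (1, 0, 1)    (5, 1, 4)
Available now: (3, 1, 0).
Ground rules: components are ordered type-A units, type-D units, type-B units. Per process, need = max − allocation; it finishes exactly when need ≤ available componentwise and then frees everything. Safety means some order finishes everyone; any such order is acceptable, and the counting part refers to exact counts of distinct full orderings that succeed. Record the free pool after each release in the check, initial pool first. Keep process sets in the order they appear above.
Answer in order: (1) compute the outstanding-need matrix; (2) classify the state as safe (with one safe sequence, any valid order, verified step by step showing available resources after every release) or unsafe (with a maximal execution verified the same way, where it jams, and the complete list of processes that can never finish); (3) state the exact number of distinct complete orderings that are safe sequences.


(1) Need matrix, components ordered type-A units, type-D units, type-B units:
  W4: (0, 3, 1)
  W7: (2, 0, 0)
  W2: (0, 0, 1)
  W8: (4, 1, 3)
(2) SAFE — a valid safe sequence is W7, W2, W8, W4.
Key observation: W8 is the earliest step where a requested resource binds exactly: need (4, 1, 3), pool (4, 4, 4) at its turn.
Walking it through:
  pool = (3, 1, 0)
  run W7 (needs (2, 0, 0), free (3, 1, 0)); after release of (0, 1, 3) the pool is (3, 2, 3)
  run W2 (needs (0, 0, 1), free (3, 2, 3)); after release of (1, 2, 1) the pool is (4, 4, 4)
  run W8 (needs (4, 1, 3), free (4, 4, 4)); after release of (1, 0, 1) the pool is (5, 4, 5)
  run W4 (needs (0, 3, 1), free (5, 4, 5)); after release of (2, 0, 0) the pool is (7, 4, 5)
(3) Precisely 2 of the possible complete orderings are safe sequences.
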